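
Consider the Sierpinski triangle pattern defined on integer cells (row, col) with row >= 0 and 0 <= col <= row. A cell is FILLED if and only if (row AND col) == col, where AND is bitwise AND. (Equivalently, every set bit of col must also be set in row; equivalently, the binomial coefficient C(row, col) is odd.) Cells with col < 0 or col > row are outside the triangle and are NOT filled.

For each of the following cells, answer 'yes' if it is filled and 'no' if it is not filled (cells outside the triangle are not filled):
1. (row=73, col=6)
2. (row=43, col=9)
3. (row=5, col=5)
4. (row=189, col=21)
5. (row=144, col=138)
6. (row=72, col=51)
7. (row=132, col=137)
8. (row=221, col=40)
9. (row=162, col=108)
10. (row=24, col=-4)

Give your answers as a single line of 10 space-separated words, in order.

(73,6): row=0b1001001, col=0b110, row AND col = 0b0 = 0; 0 != 6 -> empty
(43,9): row=0b101011, col=0b1001, row AND col = 0b1001 = 9; 9 == 9 -> filled
(5,5): row=0b101, col=0b101, row AND col = 0b101 = 5; 5 == 5 -> filled
(189,21): row=0b10111101, col=0b10101, row AND col = 0b10101 = 21; 21 == 21 -> filled
(144,138): row=0b10010000, col=0b10001010, row AND col = 0b10000000 = 128; 128 != 138 -> empty
(72,51): row=0b1001000, col=0b110011, row AND col = 0b0 = 0; 0 != 51 -> empty
(132,137): col outside [0, 132] -> not filled
(221,40): row=0b11011101, col=0b101000, row AND col = 0b1000 = 8; 8 != 40 -> empty
(162,108): row=0b10100010, col=0b1101100, row AND col = 0b100000 = 32; 32 != 108 -> empty
(24,-4): col outside [0, 24] -> not filled

Answer: no yes yes yes no no no no no no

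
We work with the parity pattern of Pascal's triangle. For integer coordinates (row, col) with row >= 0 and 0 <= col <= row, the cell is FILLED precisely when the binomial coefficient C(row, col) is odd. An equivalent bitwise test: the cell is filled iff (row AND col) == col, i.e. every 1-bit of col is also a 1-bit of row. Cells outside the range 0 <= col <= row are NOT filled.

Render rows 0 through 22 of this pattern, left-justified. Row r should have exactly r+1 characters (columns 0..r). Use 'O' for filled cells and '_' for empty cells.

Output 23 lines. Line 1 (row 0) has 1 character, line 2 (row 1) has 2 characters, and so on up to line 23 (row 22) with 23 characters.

Answer: O
OO
O_O
OOOO
O___O
OO__OO
O_O_O_O
OOOOOOOO
O_______O
OO______OO
O_O_____O_O
OOOO____OOOO
O___O___O___O
OO__OO__OO__OO
O_O_O_O_O_O_O_O
OOOOOOOOOOOOOOOO
O_______________O
OO______________OO
O_O_____________O_O
OOOO____________OOOO
O___O___________O___O
OO__OO__________OO__OO
O_O_O_O_________O_O_O_O

Derivation:
r0=0: O
r1=1: OO
r2=10: O_O
r3=11: OOOO
r4=100: O___O
r5=101: OO__OO
r6=110: O_O_O_O
r7=111: OOOOOOOO
r8=1000: O_______O
r9=1001: OO______OO
r10=1010: O_O_____O_O
r11=1011: OOOO____OOOO
r12=1100: O___O___O___O
r13=1101: OO__OO__OO__OO
r14=1110: O_O_O_O_O_O_O_O
r15=1111: OOOOOOOOOOOOOOOO
r16=10000: O_______________O
r17=10001: OO______________OO
r18=10010: O_O_____________O_O
r19=10011: OOOO____________OOOO
r20=10100: O___O___________O___O
r21=10101: OO__OO__________OO__OO
r22=10110: O_O_O_O_________O_O_O_O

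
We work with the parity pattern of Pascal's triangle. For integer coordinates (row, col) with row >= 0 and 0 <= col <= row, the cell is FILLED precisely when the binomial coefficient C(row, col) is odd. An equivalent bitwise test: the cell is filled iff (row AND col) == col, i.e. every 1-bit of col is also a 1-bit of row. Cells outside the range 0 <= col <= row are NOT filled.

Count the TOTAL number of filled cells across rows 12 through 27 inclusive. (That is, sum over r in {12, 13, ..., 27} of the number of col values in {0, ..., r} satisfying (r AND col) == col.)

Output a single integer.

Answer: 126

Derivation:
r12=1100 pc2: +4 =4
r13=1101 pc3: +8 =12
r14=1110 pc3: +8 =20
r15=1111 pc4: +16 =36
r16=10000 pc1: +2 =38
r17=10001 pc2: +4 =42
r18=10010 pc2: +4 =46
r19=10011 pc3: +8 =54
r20=10100 pc2: +4 =58
r21=10101 pc3: +8 =66
r22=10110 pc3: +8 =74
r23=10111 pc4: +16 =90
r24=11000 pc2: +4 =94
r25=11001 pc3: +8 =102
r26=11010 pc3: +8 =110
r27=11011 pc4: +16 =126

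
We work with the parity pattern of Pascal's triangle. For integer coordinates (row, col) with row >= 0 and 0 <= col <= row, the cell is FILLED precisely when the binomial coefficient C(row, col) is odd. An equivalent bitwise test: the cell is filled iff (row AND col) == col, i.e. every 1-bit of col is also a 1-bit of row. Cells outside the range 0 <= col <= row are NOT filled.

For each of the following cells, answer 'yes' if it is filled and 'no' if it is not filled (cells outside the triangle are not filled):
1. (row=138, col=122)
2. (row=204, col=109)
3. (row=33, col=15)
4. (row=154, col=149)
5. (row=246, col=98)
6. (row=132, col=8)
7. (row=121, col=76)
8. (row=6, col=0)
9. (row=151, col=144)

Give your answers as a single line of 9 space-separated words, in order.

Answer: no no no no yes no no yes yes

Derivation:
(138,122): row=0b10001010, col=0b1111010, row AND col = 0b1010 = 10; 10 != 122 -> empty
(204,109): row=0b11001100, col=0b1101101, row AND col = 0b1001100 = 76; 76 != 109 -> empty
(33,15): row=0b100001, col=0b1111, row AND col = 0b1 = 1; 1 != 15 -> empty
(154,149): row=0b10011010, col=0b10010101, row AND col = 0b10010000 = 144; 144 != 149 -> empty
(246,98): row=0b11110110, col=0b1100010, row AND col = 0b1100010 = 98; 98 == 98 -> filled
(132,8): row=0b10000100, col=0b1000, row AND col = 0b0 = 0; 0 != 8 -> empty
(121,76): row=0b1111001, col=0b1001100, row AND col = 0b1001000 = 72; 72 != 76 -> empty
(6,0): row=0b110, col=0b0, row AND col = 0b0 = 0; 0 == 0 -> filled
(151,144): row=0b10010111, col=0b10010000, row AND col = 0b10010000 = 144; 144 == 144 -> filled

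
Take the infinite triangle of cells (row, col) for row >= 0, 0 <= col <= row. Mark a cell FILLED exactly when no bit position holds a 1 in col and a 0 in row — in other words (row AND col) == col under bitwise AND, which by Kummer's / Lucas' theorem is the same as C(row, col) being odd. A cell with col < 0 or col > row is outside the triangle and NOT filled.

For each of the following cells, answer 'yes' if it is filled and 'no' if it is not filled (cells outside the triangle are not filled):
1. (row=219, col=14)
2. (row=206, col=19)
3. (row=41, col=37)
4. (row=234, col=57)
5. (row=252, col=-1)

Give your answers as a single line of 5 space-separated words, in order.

Answer: no no no no no

Derivation:
(219,14): row=0b11011011, col=0b1110, row AND col = 0b1010 = 10; 10 != 14 -> empty
(206,19): row=0b11001110, col=0b10011, row AND col = 0b10 = 2; 2 != 19 -> empty
(41,37): row=0b101001, col=0b100101, row AND col = 0b100001 = 33; 33 != 37 -> empty
(234,57): row=0b11101010, col=0b111001, row AND col = 0b101000 = 40; 40 != 57 -> empty
(252,-1): col outside [0, 252] -> not filled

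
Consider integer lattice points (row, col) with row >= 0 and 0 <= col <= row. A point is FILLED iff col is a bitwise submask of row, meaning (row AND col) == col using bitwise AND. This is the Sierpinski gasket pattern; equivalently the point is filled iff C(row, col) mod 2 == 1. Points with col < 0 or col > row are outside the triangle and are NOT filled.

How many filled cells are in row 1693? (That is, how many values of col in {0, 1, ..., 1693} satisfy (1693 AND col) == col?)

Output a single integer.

1693 in binary = 11010011101
popcount(1693) = number of 1-bits in 11010011101 = 7
A col c satisfies (1693 AND c) == c iff every set bit of c is also set in 1693; each of the 7 set bits of 1693 can independently be on or off in c.
count = 2^7 = 128

Answer: 128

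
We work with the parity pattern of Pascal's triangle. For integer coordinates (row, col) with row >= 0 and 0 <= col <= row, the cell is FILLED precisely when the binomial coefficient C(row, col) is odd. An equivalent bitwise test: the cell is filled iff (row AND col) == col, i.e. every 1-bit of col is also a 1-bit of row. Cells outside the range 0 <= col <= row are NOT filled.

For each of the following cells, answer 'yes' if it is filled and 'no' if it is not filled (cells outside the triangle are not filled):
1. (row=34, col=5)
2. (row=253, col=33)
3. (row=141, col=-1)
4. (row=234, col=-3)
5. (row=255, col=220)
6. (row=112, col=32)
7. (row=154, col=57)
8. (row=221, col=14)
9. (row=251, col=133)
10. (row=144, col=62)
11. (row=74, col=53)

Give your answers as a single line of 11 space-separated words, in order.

(34,5): row=0b100010, col=0b101, row AND col = 0b0 = 0; 0 != 5 -> empty
(253,33): row=0b11111101, col=0b100001, row AND col = 0b100001 = 33; 33 == 33 -> filled
(141,-1): col outside [0, 141] -> not filled
(234,-3): col outside [0, 234] -> not filled
(255,220): row=0b11111111, col=0b11011100, row AND col = 0b11011100 = 220; 220 == 220 -> filled
(112,32): row=0b1110000, col=0b100000, row AND col = 0b100000 = 32; 32 == 32 -> filled
(154,57): row=0b10011010, col=0b111001, row AND col = 0b11000 = 24; 24 != 57 -> empty
(221,14): row=0b11011101, col=0b1110, row AND col = 0b1100 = 12; 12 != 14 -> empty
(251,133): row=0b11111011, col=0b10000101, row AND col = 0b10000001 = 129; 129 != 133 -> empty
(144,62): row=0b10010000, col=0b111110, row AND col = 0b10000 = 16; 16 != 62 -> empty
(74,53): row=0b1001010, col=0b110101, row AND col = 0b0 = 0; 0 != 53 -> empty

Answer: no yes no no yes yes no no no no no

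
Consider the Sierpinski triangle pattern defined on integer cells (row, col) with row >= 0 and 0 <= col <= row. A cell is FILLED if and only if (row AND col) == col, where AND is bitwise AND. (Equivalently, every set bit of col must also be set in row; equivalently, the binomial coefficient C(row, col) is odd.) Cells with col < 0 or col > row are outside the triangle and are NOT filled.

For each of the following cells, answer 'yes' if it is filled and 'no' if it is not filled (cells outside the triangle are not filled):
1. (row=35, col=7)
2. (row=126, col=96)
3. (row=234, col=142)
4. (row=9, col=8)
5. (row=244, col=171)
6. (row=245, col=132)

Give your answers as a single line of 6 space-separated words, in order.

(35,7): row=0b100011, col=0b111, row AND col = 0b11 = 3; 3 != 7 -> empty
(126,96): row=0b1111110, col=0b1100000, row AND col = 0b1100000 = 96; 96 == 96 -> filled
(234,142): row=0b11101010, col=0b10001110, row AND col = 0b10001010 = 138; 138 != 142 -> empty
(9,8): row=0b1001, col=0b1000, row AND col = 0b1000 = 8; 8 == 8 -> filled
(244,171): row=0b11110100, col=0b10101011, row AND col = 0b10100000 = 160; 160 != 171 -> empty
(245,132): row=0b11110101, col=0b10000100, row AND col = 0b10000100 = 132; 132 == 132 -> filled

Answer: no yes no yes no yes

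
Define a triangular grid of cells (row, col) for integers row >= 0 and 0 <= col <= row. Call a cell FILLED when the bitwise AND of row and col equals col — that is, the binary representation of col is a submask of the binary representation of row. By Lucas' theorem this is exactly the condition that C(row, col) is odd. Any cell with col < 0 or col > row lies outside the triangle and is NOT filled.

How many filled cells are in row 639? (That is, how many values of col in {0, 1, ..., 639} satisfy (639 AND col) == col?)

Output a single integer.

Answer: 256

Derivation:
639 in binary = 1001111111
popcount(639) = number of 1-bits in 1001111111 = 8
A col c satisfies (639 AND c) == c iff every set bit of c is also set in 639; each of the 8 set bits of 639 can independently be on or off in c.
count = 2^8 = 256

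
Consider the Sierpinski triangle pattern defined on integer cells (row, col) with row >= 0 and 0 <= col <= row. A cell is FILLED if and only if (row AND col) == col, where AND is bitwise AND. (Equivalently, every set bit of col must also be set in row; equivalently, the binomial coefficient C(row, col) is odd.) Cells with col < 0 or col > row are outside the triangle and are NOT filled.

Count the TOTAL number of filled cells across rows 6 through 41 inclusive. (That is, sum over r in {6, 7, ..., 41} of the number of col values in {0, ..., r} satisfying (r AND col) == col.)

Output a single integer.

Answer: 294

Derivation:
r6=110 pc2: +4 =4
r7=111 pc3: +8 =12
r8=1000 pc1: +2 =14
r9=1001 pc2: +4 =18
r10=1010 pc2: +4 =22
r11=1011 pc3: +8 =30
r12=1100 pc2: +4 =34
r13=1101 pc3: +8 =42
r14=1110 pc3: +8 =50
r15=1111 pc4: +16 =66
r16=10000 pc1: +2 =68
r17=10001 pc2: +4 =72
r18=10010 pc2: +4 =76
r19=10011 pc3: +8 =84
r20=10100 pc2: +4 =88
r21=10101 pc3: +8 =96
r22=10110 pc3: +8 =104
r23=10111 pc4: +16 =120
r24=11000 pc2: +4 =124
r25=11001 pc3: +8 =132
r26=11010 pc3: +8 =140
r27=11011 pc4: +16 =156
r28=11100 pc3: +8 =164
r29=11101 pc4: +16 =180
r30=11110 pc4: +16 =196
r31=11111 pc5: +32 =228
r32=100000 pc1: +2 =230
r33=100001 pc2: +4 =234
r34=100010 pc2: +4 =238
r35=100011 pc3: +8 =246
r36=100100 pc2: +4 =250
r37=100101 pc3: +8 =258
r38=100110 pc3: +8 =266
r39=100111 pc4: +16 =282
r40=101000 pc2: +4 =286
r41=101001 pc3: +8 =294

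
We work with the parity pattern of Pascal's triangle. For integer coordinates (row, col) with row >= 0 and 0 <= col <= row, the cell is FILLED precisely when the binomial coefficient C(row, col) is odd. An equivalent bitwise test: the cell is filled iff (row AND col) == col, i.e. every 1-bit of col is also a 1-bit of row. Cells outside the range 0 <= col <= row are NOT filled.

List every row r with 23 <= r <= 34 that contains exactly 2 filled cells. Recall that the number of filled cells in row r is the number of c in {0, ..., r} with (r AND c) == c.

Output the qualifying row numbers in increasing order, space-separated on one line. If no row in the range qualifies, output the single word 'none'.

Row r has 2^popcount(r) filled cells, so we need popcount(r) = log2(2) = 1.
Scan r = 23..34 and keep those with exactly 1 one-bits:
r=23=10111 popcount=4 -> skip
r=24=11000 popcount=2 -> skip
r=25=11001 popcount=3 -> skip
r=26=11010 popcount=3 -> skip
r=27=11011 popcount=4 -> skip
r=28=11100 popcount=3 -> skip
r=29=11101 popcount=4 -> skip
r=30=11110 popcount=4 -> skip
r=31=11111 popcount=5 -> skip
r=32=100000 popcount=1 -> KEEP
r=33=100001 popcount=2 -> skip
r=34=100010 popcount=2 -> skip
Kept rows: 32

Answer: 32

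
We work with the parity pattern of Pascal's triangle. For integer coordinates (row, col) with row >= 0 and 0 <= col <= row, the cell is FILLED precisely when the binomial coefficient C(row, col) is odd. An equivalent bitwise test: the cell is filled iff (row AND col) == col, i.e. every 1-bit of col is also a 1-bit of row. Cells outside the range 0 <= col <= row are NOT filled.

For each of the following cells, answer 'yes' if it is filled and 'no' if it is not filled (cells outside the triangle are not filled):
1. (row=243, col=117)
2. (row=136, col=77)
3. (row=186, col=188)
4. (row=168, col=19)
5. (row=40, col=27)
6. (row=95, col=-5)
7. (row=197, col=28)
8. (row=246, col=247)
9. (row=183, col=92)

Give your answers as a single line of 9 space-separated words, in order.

(243,117): row=0b11110011, col=0b1110101, row AND col = 0b1110001 = 113; 113 != 117 -> empty
(136,77): row=0b10001000, col=0b1001101, row AND col = 0b1000 = 8; 8 != 77 -> empty
(186,188): col outside [0, 186] -> not filled
(168,19): row=0b10101000, col=0b10011, row AND col = 0b0 = 0; 0 != 19 -> empty
(40,27): row=0b101000, col=0b11011, row AND col = 0b1000 = 8; 8 != 27 -> empty
(95,-5): col outside [0, 95] -> not filled
(197,28): row=0b11000101, col=0b11100, row AND col = 0b100 = 4; 4 != 28 -> empty
(246,247): col outside [0, 246] -> not filled
(183,92): row=0b10110111, col=0b1011100, row AND col = 0b10100 = 20; 20 != 92 -> empty

Answer: no no no no no no no no no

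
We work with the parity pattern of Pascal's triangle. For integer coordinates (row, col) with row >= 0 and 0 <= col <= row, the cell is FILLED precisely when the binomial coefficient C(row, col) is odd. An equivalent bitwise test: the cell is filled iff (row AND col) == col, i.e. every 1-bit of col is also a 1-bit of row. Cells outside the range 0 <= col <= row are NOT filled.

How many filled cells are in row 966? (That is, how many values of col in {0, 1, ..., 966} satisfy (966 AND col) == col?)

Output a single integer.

Answer: 64

Derivation:
966 in binary = 1111000110
popcount(966) = number of 1-bits in 1111000110 = 6
A col c satisfies (966 AND c) == c iff every set bit of c is also set in 966; each of the 6 set bits of 966 can independently be on or off in c.
count = 2^6 = 64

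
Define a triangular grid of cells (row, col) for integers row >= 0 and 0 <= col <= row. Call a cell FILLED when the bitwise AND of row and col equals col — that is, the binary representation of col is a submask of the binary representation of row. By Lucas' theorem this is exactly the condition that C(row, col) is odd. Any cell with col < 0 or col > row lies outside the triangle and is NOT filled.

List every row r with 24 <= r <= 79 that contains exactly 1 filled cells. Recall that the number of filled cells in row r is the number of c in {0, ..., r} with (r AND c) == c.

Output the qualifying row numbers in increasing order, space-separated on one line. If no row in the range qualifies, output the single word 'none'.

Answer: none

Derivation:
Row r has 2^popcount(r) filled cells, so we need popcount(r) = log2(1) = 0.
Scan r = 24..79 and keep those with exactly 0 one-bits:
r=24=11000 popcount=2 -> skip
r=25=11001 popcount=3 -> skip
r=26=11010 popcount=3 -> skip
r=27=11011 popcount=4 -> skip
r=28=11100 popcount=3 -> skip
r=29=11101 popcount=4 -> skip
r=30=11110 popcount=4 -> skip
r=31=11111 popcount=5 -> skip
r=32=100000 popcount=1 -> skip
r=33=100001 popcount=2 -> skip
r=34=100010 popcount=2 -> skip
r=35=100011 popcount=3 -> skip
r=36=100100 popcount=2 -> skip
r=37=100101 popcount=3 -> skip
r=38=100110 popcount=3 -> skip
r=39=100111 popcount=4 -> skip
r=40=101000 popcount=2 -> skip
r=41=101001 popcount=3 -> skip
r=42=101010 popcount=3 -> skip
r=43=101011 popcount=4 -> skip
r=44=101100 popcount=3 -> skip
r=45=101101 popcount=4 -> skip
r=46=101110 popcount=4 -> skip
r=47=101111 popcount=5 -> skip
r=48=110000 popcount=2 -> skip
r=49=110001 popcount=3 -> skip
r=50=110010 popcount=3 -> skip
r=51=110011 popcount=4 -> skip
r=52=110100 popcount=3 -> skip
r=53=110101 popcount=4 -> skip
r=54=110110 popcount=4 -> skip
r=55=110111 popcount=5 -> skip
r=56=111000 popcount=3 -> skip
r=57=111001 popcount=4 -> skip
r=58=111010 popcount=4 -> skip
r=59=111011 popcount=5 -> skip
r=60=111100 popcount=4 -> skip
r=61=111101 popcount=5 -> skip
r=62=111110 popcount=5 -> skip
r=63=111111 popcount=6 -> skip
r=64=1000000 popcount=1 -> skip
r=65=1000001 popcount=2 -> skip
r=66=1000010 popcount=2 -> skip
r=67=1000011 popcount=3 -> skip
r=68=1000100 popcount=2 -> skip
r=69=1000101 popcount=3 -> skip
r=70=1000110 popcount=3 -> skip
r=71=1000111 popcount=4 -> skip
r=72=1001000 popcount=2 -> skip
r=73=1001001 popcount=3 -> skip
r=74=1001010 popcount=3 -> skip
r=75=1001011 popcount=4 -> skip
r=76=1001100 popcount=3 -> skip
r=77=1001101 popcount=4 -> skip
r=78=1001110 popcount=4 -> skip
r=79=1001111 popcount=5 -> skip
Kept rows: none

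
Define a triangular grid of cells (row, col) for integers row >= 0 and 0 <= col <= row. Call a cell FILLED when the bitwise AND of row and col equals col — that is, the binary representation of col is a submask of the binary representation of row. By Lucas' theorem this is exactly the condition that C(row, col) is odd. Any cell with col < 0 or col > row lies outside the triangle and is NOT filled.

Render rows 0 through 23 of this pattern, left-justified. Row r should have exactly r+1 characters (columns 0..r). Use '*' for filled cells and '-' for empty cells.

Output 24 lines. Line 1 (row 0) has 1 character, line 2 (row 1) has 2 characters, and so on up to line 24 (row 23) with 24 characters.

Answer: *
**
*-*
****
*---*
**--**
*-*-*-*
********
*-------*
**------**
*-*-----*-*
****----****
*---*---*---*
**--**--**--**
*-*-*-*-*-*-*-*
****************
*---------------*
**--------------**
*-*-------------*-*
****------------****
*---*-----------*---*
**--**----------**--**
*-*-*-*---------*-*-*-*
********--------********

Derivation:
r0=0: *
r1=1: **
r2=10: *-*
r3=11: ****
r4=100: *---*
r5=101: **--**
r6=110: *-*-*-*
r7=111: ********
r8=1000: *-------*
r9=1001: **------**
r10=1010: *-*-----*-*
r11=1011: ****----****
r12=1100: *---*---*---*
r13=1101: **--**--**--**
r14=1110: *-*-*-*-*-*-*-*
r15=1111: ****************
r16=10000: *---------------*
r17=10001: **--------------**
r18=10010: *-*-------------*-*
r19=10011: ****------------****
r20=10100: *---*-----------*---*
r21=10101: **--**----------**--**
r22=10110: *-*-*-*---------*-*-*-*
r23=10111: ********--------********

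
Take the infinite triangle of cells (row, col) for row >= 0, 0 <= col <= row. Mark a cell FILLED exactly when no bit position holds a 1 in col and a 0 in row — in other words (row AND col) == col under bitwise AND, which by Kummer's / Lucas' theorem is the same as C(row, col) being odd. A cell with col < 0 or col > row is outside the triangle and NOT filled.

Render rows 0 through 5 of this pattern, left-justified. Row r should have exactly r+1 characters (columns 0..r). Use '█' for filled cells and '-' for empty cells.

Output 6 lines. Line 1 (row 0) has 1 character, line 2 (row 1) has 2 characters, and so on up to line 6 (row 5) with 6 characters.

Answer: █
██
█-█
████
█---█
██--██

Derivation:
r0=0: █
r1=1: ██
r2=10: █-█
r3=11: ████
r4=100: █---█
r5=101: ██--██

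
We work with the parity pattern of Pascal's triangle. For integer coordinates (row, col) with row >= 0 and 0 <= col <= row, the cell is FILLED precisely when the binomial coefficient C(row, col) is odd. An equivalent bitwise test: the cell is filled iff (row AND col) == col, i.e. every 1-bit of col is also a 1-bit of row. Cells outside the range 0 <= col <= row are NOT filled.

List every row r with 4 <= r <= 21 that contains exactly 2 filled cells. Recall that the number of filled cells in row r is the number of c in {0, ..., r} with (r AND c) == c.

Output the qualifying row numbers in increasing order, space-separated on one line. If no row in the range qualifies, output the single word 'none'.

Row r has 2^popcount(r) filled cells, so we need popcount(r) = log2(2) = 1.
Scan r = 4..21 and keep those with exactly 1 one-bits:
r=4=100 popcount=1 -> KEEP
r=5=101 popcount=2 -> skip
r=6=110 popcount=2 -> skip
r=7=111 popcount=3 -> skip
r=8=1000 popcount=1 -> KEEP
r=9=1001 popcount=2 -> skip
r=10=1010 popcount=2 -> skip
r=11=1011 popcount=3 -> skip
r=12=1100 popcount=2 -> skip
r=13=1101 popcount=3 -> skip
r=14=1110 popcount=3 -> skip
r=15=1111 popcount=4 -> skip
r=16=10000 popcount=1 -> KEEP
r=17=10001 popcount=2 -> skip
r=18=10010 popcount=2 -> skip
r=19=10011 popcount=3 -> skip
r=20=10100 popcount=2 -> skip
r=21=10101 popcount=3 -> skip
Kept rows: 4 8 16

Answer: 4 8 16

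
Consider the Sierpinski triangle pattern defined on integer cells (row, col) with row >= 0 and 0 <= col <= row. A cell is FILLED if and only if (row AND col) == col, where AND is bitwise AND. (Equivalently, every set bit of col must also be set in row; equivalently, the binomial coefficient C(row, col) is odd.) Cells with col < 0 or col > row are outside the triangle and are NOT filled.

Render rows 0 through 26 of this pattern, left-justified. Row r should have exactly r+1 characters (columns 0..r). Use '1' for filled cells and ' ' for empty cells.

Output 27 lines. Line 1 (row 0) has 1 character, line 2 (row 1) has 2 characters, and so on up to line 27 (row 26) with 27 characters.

r0=0: 1
r1=1: 11
r2=10: 1 1
r3=11: 1111
r4=100: 1   1
r5=101: 11  11
r6=110: 1 1 1 1
r7=111: 11111111
r8=1000: 1       1
r9=1001: 11      11
r10=1010: 1 1     1 1
r11=1011: 1111    1111
r12=1100: 1   1   1   1
r13=1101: 11  11  11  11
r14=1110: 1 1 1 1 1 1 1 1
r15=1111: 1111111111111111
r16=10000: 1               1
r17=10001: 11              11
r18=10010: 1 1             1 1
r19=10011: 1111            1111
r20=10100: 1   1           1   1
r21=10101: 11  11          11  11
r22=10110: 1 1 1 1         1 1 1 1
r23=10111: 11111111        11111111
r24=11000: 1       1       1       1
r25=11001: 11      11      11      11
r26=11010: 1 1     1 1     1 1     1 1

Answer: 1
11
1 1
1111
1   1
11  11
1 1 1 1
11111111
1       1
11      11
1 1     1 1
1111    1111
1   1   1   1
11  11  11  11
1 1 1 1 1 1 1 1
1111111111111111
1               1
11              11
1 1             1 1
1111            1111
1   1           1   1
11  11          11  11
1 1 1 1         1 1 1 1
11111111        11111111
1       1       1       1
11      11      11      11
1 1     1 1     1 1     1 1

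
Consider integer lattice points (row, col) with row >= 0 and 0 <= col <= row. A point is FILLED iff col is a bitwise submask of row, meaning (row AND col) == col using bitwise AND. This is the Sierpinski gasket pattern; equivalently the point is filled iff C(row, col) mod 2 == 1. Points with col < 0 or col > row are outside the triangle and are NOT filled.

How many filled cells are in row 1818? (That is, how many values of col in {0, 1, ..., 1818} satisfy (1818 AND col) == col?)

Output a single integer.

1818 in binary = 11100011010
popcount(1818) = number of 1-bits in 11100011010 = 6
A col c satisfies (1818 AND c) == c iff every set bit of c is also set in 1818; each of the 6 set bits of 1818 can independently be on or off in c.
count = 2^6 = 64

Answer: 64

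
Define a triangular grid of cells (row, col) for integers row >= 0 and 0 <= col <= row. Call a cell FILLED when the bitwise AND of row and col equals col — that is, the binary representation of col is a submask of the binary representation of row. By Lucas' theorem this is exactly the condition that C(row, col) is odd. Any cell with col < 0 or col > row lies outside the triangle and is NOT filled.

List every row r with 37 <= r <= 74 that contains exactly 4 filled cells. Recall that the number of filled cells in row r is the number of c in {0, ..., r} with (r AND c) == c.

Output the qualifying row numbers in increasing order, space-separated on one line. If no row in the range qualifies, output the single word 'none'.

Answer: 40 48 65 66 68 72

Derivation:
Row r has 2^popcount(r) filled cells, so we need popcount(r) = log2(4) = 2.
Scan r = 37..74 and keep those with exactly 2 one-bits:
r=37=100101 popcount=3 -> skip
r=38=100110 popcount=3 -> skip
r=39=100111 popcount=4 -> skip
r=40=101000 popcount=2 -> KEEP
r=41=101001 popcount=3 -> skip
r=42=101010 popcount=3 -> skip
r=43=101011 popcount=4 -> skip
r=44=101100 popcount=3 -> skip
r=45=101101 popcount=4 -> skip
r=46=101110 popcount=4 -> skip
r=47=101111 popcount=5 -> skip
r=48=110000 popcount=2 -> KEEP
r=49=110001 popcount=3 -> skip
r=50=110010 popcount=3 -> skip
r=51=110011 popcount=4 -> skip
r=52=110100 popcount=3 -> skip
r=53=110101 popcount=4 -> skip
r=54=110110 popcount=4 -> skip
r=55=110111 popcount=5 -> skip
r=56=111000 popcount=3 -> skip
r=57=111001 popcount=4 -> skip
r=58=111010 popcount=4 -> skip
r=59=111011 popcount=5 -> skip
r=60=111100 popcount=4 -> skip
r=61=111101 popcount=5 -> skip
r=62=111110 popcount=5 -> skip
r=63=111111 popcount=6 -> skip
r=64=1000000 popcount=1 -> skip
r=65=1000001 popcount=2 -> KEEP
r=66=1000010 popcount=2 -> KEEP
r=67=1000011 popcount=3 -> skip
r=68=1000100 popcount=2 -> KEEP
r=69=1000101 popcount=3 -> skip
r=70=1000110 popcount=3 -> skip
r=71=1000111 popcount=4 -> skip
r=72=1001000 popcount=2 -> KEEP
r=73=1001001 popcount=3 -> skip
r=74=1001010 popcount=3 -> skip
Kept rows: 40 48 65 66 68 72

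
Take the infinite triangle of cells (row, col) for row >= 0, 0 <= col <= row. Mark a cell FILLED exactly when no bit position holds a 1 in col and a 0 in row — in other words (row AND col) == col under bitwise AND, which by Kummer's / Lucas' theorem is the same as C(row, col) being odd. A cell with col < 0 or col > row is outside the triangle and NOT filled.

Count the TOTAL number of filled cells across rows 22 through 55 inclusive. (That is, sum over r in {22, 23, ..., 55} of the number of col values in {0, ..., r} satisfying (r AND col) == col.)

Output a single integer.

r22=10110 pc3: +8 =8
r23=10111 pc4: +16 =24
r24=11000 pc2: +4 =28
r25=11001 pc3: +8 =36
r26=11010 pc3: +8 =44
r27=11011 pc4: +16 =60
r28=11100 pc3: +8 =68
r29=11101 pc4: +16 =84
r30=11110 pc4: +16 =100
r31=11111 pc5: +32 =132
r32=100000 pc1: +2 =134
r33=100001 pc2: +4 =138
r34=100010 pc2: +4 =142
r35=100011 pc3: +8 =150
r36=100100 pc2: +4 =154
r37=100101 pc3: +8 =162
r38=100110 pc3: +8 =170
r39=100111 pc4: +16 =186
r40=101000 pc2: +4 =190
r41=101001 pc3: +8 =198
r42=101010 pc3: +8 =206
r43=101011 pc4: +16 =222
r44=101100 pc3: +8 =230
r45=101101 pc4: +16 =246
r46=101110 pc4: +16 =262
r47=101111 pc5: +32 =294
r48=110000 pc2: +4 =298
r49=110001 pc3: +8 =306
r50=110010 pc3: +8 =314
r51=110011 pc4: +16 =330
r52=110100 pc3: +8 =338
r53=110101 pc4: +16 =354
r54=110110 pc4: +16 =370
r55=110111 pc5: +32 =402

Answer: 402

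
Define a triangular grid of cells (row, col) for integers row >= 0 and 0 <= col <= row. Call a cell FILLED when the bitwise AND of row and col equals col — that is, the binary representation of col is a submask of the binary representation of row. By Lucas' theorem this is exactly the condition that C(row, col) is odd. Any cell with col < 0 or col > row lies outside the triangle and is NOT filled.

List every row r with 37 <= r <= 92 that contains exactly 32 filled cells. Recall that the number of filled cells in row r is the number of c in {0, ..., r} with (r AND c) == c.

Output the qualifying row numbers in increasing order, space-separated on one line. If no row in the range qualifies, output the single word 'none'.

Answer: 47 55 59 61 62 79 87 91

Derivation:
Row r has 2^popcount(r) filled cells, so we need popcount(r) = log2(32) = 5.
Scan r = 37..92 and keep those with exactly 5 one-bits:
r=37=100101 popcount=3 -> skip
r=38=100110 popcount=3 -> skip
r=39=100111 popcount=4 -> skip
r=40=101000 popcount=2 -> skip
r=41=101001 popcount=3 -> skip
r=42=101010 popcount=3 -> skip
r=43=101011 popcount=4 -> skip
r=44=101100 popcount=3 -> skip
r=45=101101 popcount=4 -> skip
r=46=101110 popcount=4 -> skip
r=47=101111 popcount=5 -> KEEP
r=48=110000 popcount=2 -> skip
r=49=110001 popcount=3 -> skip
r=50=110010 popcount=3 -> skip
r=51=110011 popcount=4 -> skip
r=52=110100 popcount=3 -> skip
r=53=110101 popcount=4 -> skip
r=54=110110 popcount=4 -> skip
r=55=110111 popcount=5 -> KEEP
r=56=111000 popcount=3 -> skip
r=57=111001 popcount=4 -> skip
r=58=111010 popcount=4 -> skip
r=59=111011 popcount=5 -> KEEP
r=60=111100 popcount=4 -> skip
r=61=111101 popcount=5 -> KEEP
r=62=111110 popcount=5 -> KEEP
r=63=111111 popcount=6 -> skip
r=64=1000000 popcount=1 -> skip
r=65=1000001 popcount=2 -> skip
r=66=1000010 popcount=2 -> skip
r=67=1000011 popcount=3 -> skip
r=68=1000100 popcount=2 -> skip
r=69=1000101 popcount=3 -> skip
r=70=1000110 popcount=3 -> skip
r=71=1000111 popcount=4 -> skip
r=72=1001000 popcount=2 -> skip
r=73=1001001 popcount=3 -> skip
r=74=1001010 popcount=3 -> skip
r=75=1001011 popcount=4 -> skip
r=76=1001100 popcount=3 -> skip
r=77=1001101 popcount=4 -> skip
r=78=1001110 popcount=4 -> skip
r=79=1001111 popcount=5 -> KEEP
r=80=1010000 popcount=2 -> skip
r=81=1010001 popcount=3 -> skip
r=82=1010010 popcount=3 -> skip
r=83=1010011 popcount=4 -> skip
r=84=1010100 popcount=3 -> skip
r=85=1010101 popcount=4 -> skip
r=86=1010110 popcount=4 -> skip
r=87=1010111 popcount=5 -> KEEP
r=88=1011000 popcount=3 -> skip
r=89=1011001 popcount=4 -> skip
r=90=1011010 popcount=4 -> skip
r=91=1011011 popcount=5 -> KEEP
r=92=1011100 popcount=4 -> skip
Kept rows: 47 55 59 61 62 79 87 91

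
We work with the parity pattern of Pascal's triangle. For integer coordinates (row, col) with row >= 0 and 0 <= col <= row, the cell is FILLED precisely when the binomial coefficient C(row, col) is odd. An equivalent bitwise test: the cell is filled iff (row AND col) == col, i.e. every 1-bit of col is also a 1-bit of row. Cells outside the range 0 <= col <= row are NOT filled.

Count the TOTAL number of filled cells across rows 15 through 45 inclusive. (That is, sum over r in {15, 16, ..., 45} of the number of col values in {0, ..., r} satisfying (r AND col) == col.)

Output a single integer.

Answer: 292

Derivation:
r15=1111 pc4: +16 =16
r16=10000 pc1: +2 =18
r17=10001 pc2: +4 =22
r18=10010 pc2: +4 =26
r19=10011 pc3: +8 =34
r20=10100 pc2: +4 =38
r21=10101 pc3: +8 =46
r22=10110 pc3: +8 =54
r23=10111 pc4: +16 =70
r24=11000 pc2: +4 =74
r25=11001 pc3: +8 =82
r26=11010 pc3: +8 =90
r27=11011 pc4: +16 =106
r28=11100 pc3: +8 =114
r29=11101 pc4: +16 =130
r30=11110 pc4: +16 =146
r31=11111 pc5: +32 =178
r32=100000 pc1: +2 =180
r33=100001 pc2: +4 =184
r34=100010 pc2: +4 =188
r35=100011 pc3: +8 =196
r36=100100 pc2: +4 =200
r37=100101 pc3: +8 =208
r38=100110 pc3: +8 =216
r39=100111 pc4: +16 =232
r40=101000 pc2: +4 =236
r41=101001 pc3: +8 =244
r42=101010 pc3: +8 =252
r43=101011 pc4: +16 =268
r44=101100 pc3: +8 =276
r45=101101 pc4: +16 =292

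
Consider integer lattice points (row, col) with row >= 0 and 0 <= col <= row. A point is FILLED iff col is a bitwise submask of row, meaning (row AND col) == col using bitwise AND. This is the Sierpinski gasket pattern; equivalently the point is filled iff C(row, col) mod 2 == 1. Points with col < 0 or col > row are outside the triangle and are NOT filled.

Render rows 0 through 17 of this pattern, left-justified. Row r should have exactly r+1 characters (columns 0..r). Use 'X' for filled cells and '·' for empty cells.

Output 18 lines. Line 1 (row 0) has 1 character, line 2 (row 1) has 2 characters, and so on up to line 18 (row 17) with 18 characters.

Answer: X
XX
X·X
XXXX
X···X
XX··XX
X·X·X·X
XXXXXXXX
X·······X
XX······XX
X·X·····X·X
XXXX····XXXX
X···X···X···X
XX··XX··XX··XX
X·X·X·X·X·X·X·X
XXXXXXXXXXXXXXXX
X···············X
XX··············XX

Derivation:
r0=0: X
r1=1: XX
r2=10: X·X
r3=11: XXXX
r4=100: X···X
r5=101: XX··XX
r6=110: X·X·X·X
r7=111: XXXXXXXX
r8=1000: X·······X
r9=1001: XX······XX
r10=1010: X·X·····X·X
r11=1011: XXXX····XXXX
r12=1100: X···X···X···X
r13=1101: XX··XX··XX··XX
r14=1110: X·X·X·X·X·X·X·X
r15=1111: XXXXXXXXXXXXXXXX
r16=10000: X···············X
r17=10001: XX··············XX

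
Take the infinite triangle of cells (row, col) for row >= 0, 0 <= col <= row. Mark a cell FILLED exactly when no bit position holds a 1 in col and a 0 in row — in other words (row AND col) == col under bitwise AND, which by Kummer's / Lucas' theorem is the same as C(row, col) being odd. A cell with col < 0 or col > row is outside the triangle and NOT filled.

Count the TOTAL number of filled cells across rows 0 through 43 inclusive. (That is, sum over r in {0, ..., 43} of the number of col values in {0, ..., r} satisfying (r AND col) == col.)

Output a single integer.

r0=0 pc0: +1 =1
r1=1 pc1: +2 =3
r2=10 pc1: +2 =5
r3=11 pc2: +4 =9
r4=100 pc1: +2 =11
r5=101 pc2: +4 =15
r6=110 pc2: +4 =19
r7=111 pc3: +8 =27
r8=1000 pc1: +2 =29
r9=1001 pc2: +4 =33
r10=1010 pc2: +4 =37
r11=1011 pc3: +8 =45
r12=1100 pc2: +4 =49
r13=1101 pc3: +8 =57
r14=1110 pc3: +8 =65
r15=1111 pc4: +16 =81
r16=10000 pc1: +2 =83
r17=10001 pc2: +4 =87
r18=10010 pc2: +4 =91
r19=10011 pc3: +8 =99
r20=10100 pc2: +4 =103
r21=10101 pc3: +8 =111
r22=10110 pc3: +8 =119
r23=10111 pc4: +16 =135
r24=11000 pc2: +4 =139
r25=11001 pc3: +8 =147
r26=11010 pc3: +8 =155
r27=11011 pc4: +16 =171
r28=11100 pc3: +8 =179
r29=11101 pc4: +16 =195
r30=11110 pc4: +16 =211
r31=11111 pc5: +32 =243
r32=100000 pc1: +2 =245
r33=100001 pc2: +4 =249
r34=100010 pc2: +4 =253
r35=100011 pc3: +8 =261
r36=100100 pc2: +4 =265
r37=100101 pc3: +8 =273
r38=100110 pc3: +8 =281
r39=100111 pc4: +16 =297
r40=101000 pc2: +4 =301
r41=101001 pc3: +8 =309
r42=101010 pc3: +8 =317
r43=101011 pc4: +16 =333

Answer: 333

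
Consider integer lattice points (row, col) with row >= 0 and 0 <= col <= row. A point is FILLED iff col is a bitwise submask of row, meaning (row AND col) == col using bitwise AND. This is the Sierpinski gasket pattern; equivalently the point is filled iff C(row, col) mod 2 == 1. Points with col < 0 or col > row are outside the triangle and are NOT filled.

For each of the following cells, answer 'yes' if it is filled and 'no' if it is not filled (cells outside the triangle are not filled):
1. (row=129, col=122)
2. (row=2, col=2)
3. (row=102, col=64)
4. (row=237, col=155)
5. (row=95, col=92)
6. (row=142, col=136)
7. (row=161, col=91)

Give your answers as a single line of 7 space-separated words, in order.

(129,122): row=0b10000001, col=0b1111010, row AND col = 0b0 = 0; 0 != 122 -> empty
(2,2): row=0b10, col=0b10, row AND col = 0b10 = 2; 2 == 2 -> filled
(102,64): row=0b1100110, col=0b1000000, row AND col = 0b1000000 = 64; 64 == 64 -> filled
(237,155): row=0b11101101, col=0b10011011, row AND col = 0b10001001 = 137; 137 != 155 -> empty
(95,92): row=0b1011111, col=0b1011100, row AND col = 0b1011100 = 92; 92 == 92 -> filled
(142,136): row=0b10001110, col=0b10001000, row AND col = 0b10001000 = 136; 136 == 136 -> filled
(161,91): row=0b10100001, col=0b1011011, row AND col = 0b1 = 1; 1 != 91 -> empty

Answer: no yes yes no yes yes no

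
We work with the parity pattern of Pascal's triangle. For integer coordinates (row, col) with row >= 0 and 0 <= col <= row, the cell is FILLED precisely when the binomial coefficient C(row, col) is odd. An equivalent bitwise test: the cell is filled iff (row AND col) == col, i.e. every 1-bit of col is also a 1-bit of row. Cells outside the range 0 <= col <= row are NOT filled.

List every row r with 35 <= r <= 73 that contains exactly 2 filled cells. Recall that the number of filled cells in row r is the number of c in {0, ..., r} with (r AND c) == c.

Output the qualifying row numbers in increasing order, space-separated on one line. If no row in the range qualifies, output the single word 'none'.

Row r has 2^popcount(r) filled cells, so we need popcount(r) = log2(2) = 1.
Scan r = 35..73 and keep those with exactly 1 one-bits:
r=35=100011 popcount=3 -> skip
r=36=100100 popcount=2 -> skip
r=37=100101 popcount=3 -> skip
r=38=100110 popcount=3 -> skip
r=39=100111 popcount=4 -> skip
r=40=101000 popcount=2 -> skip
r=41=101001 popcount=3 -> skip
r=42=101010 popcount=3 -> skip
r=43=101011 popcount=4 -> skip
r=44=101100 popcount=3 -> skip
r=45=101101 popcount=4 -> skip
r=46=101110 popcount=4 -> skip
r=47=101111 popcount=5 -> skip
r=48=110000 popcount=2 -> skip
r=49=110001 popcount=3 -> skip
r=50=110010 popcount=3 -> skip
r=51=110011 popcount=4 -> skip
r=52=110100 popcount=3 -> skip
r=53=110101 popcount=4 -> skip
r=54=110110 popcount=4 -> skip
r=55=110111 popcount=5 -> skip
r=56=111000 popcount=3 -> skip
r=57=111001 popcount=4 -> skip
r=58=111010 popcount=4 -> skip
r=59=111011 popcount=5 -> skip
r=60=111100 popcount=4 -> skip
r=61=111101 popcount=5 -> skip
r=62=111110 popcount=5 -> skip
r=63=111111 popcount=6 -> skip
r=64=1000000 popcount=1 -> KEEP
r=65=1000001 popcount=2 -> skip
r=66=1000010 popcount=2 -> skip
r=67=1000011 popcount=3 -> skip
r=68=1000100 popcount=2 -> skip
r=69=1000101 popcount=3 -> skip
r=70=1000110 popcount=3 -> skip
r=71=1000111 popcount=4 -> skip
r=72=1001000 popcount=2 -> skip
r=73=1001001 popcount=3 -> skip
Kept rows: 64

Answer: 64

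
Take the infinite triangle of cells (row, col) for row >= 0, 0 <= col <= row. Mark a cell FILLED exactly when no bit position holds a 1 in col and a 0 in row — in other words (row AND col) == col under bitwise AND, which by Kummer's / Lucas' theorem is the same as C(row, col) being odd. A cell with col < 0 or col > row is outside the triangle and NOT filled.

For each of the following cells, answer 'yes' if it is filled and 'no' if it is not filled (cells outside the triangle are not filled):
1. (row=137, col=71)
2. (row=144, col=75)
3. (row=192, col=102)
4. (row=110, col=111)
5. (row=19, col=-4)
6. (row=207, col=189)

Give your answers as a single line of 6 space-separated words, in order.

(137,71): row=0b10001001, col=0b1000111, row AND col = 0b1 = 1; 1 != 71 -> empty
(144,75): row=0b10010000, col=0b1001011, row AND col = 0b0 = 0; 0 != 75 -> empty
(192,102): row=0b11000000, col=0b1100110, row AND col = 0b1000000 = 64; 64 != 102 -> empty
(110,111): col outside [0, 110] -> not filled
(19,-4): col outside [0, 19] -> not filled
(207,189): row=0b11001111, col=0b10111101, row AND col = 0b10001101 = 141; 141 != 189 -> empty

Answer: no no no no no no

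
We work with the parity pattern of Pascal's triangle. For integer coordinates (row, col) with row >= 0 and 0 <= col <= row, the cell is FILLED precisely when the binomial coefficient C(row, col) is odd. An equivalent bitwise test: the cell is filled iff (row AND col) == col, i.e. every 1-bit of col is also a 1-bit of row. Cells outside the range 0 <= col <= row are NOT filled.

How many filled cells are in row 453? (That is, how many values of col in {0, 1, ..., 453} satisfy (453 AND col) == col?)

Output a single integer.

Answer: 32

Derivation:
453 in binary = 111000101
popcount(453) = number of 1-bits in 111000101 = 5
A col c satisfies (453 AND c) == c iff every set bit of c is also set in 453; each of the 5 set bits of 453 can independently be on or off in c.
count = 2^5 = 32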